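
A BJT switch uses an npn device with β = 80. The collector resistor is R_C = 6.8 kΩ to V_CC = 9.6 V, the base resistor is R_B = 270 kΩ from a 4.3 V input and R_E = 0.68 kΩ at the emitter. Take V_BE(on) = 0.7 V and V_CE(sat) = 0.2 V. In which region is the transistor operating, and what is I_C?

active; I_C ≈ 0.89 mA

Assume active. Base-emitter loop: I_B = (V_BB − V_BE)/(R_B + (β+1)R_E) = (4.3 − 0.7)/(270 + 81×0.68) = 0.0111 mA.
I_C = β·I_B = 80×0.0111 = 0.886 mA.
V_CE = V_CC − I_C·R_C − I_E·R_E = 9.6 − 0.886×6.8 − 0.897×0.68 = 2.97 V > V_CE(sat), so the active-region assumption holds.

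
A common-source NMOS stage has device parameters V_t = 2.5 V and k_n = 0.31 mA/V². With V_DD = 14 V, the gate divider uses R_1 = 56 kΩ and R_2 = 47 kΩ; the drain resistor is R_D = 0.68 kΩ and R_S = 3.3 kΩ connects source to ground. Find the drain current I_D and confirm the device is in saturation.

I_D ≈ 0.59 mA

V_G = V_DD·R_2/(R_1+R_2) = 14×47/103 = 6.39 V.
Assume saturation: I_D = (k_n/2)(V_GS − V_t)² with V_GS = V_G − I_D·R_S = 6.39 − 3.3·I_D.
Substituting gives 1.69·I_D² − 4.98·I_D + 2.34 = 0, with roots I_D = 0.588 or 2.36 mA.
The root I_D = 2.36 mA gives V_GS = -1.4 V ≤ V_t, so take I_D = 0.588 mA.
Then V_GS = 4.45 V and V_DS = V_DD − I_D(R_D+R_S) = 14 − 0.588×3.98 = 11.7 V.
Saturation requires V_DS ≥ V_GS − V_t = 1.95 V; 11.7 ≥ 1.95 ✓.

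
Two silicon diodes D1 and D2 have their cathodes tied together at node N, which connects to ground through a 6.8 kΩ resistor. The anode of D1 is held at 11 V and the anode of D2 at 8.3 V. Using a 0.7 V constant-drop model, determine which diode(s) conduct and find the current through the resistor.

Only D1 conducts; I_R ≈ 1.5 mA

Assume both conduct. Then node N would need to be at both 11−0.7 = 10.3 V and 8.3−0.7 = 7.6 V, which is impossible.
Assume only D1 conducts: V_N = 11 − 0.7 = 10.3 V, so I_R = 10.3/6.8 = 1.51 mA.
Check D2: its anode-to-cathode voltage is 8.3 − 10.3 = -2 V < 0.7 V, so it is off. The assumption is consistent.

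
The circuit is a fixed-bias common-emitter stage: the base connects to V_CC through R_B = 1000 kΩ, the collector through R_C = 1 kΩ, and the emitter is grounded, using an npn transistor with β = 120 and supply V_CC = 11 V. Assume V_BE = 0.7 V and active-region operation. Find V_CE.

V_CE ≈ 9.8 V

Base loop: V_CC = I_B·R_B + V_BE, so I_B = (11 − 0.7)/1000 kΩ = 0.0103 mA.
In the active region I_C = β·I_B = 120 × 0.0103 = 1.24 mA.
Collector loop: V_CE = V_CC − I_C·R_C = 11 − 1.24×1 = 9.76 V.
Since V_CE = 9.76 V > V_CE(sat) ≈ 0.2 V, the transistor is in the active region as assumed.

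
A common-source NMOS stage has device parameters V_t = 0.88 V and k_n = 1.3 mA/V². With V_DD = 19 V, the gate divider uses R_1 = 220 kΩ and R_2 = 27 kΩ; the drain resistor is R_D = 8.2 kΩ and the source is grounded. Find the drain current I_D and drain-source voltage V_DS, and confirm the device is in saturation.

I_D ≈ 0.93 mA, V_DS ≈ 11 V

V_G = V_DD·R_2/(R_1+R_2) = 19×27/247 = 2.08 V. With the source grounded, V_GS = V_G = 2.08 V.
Assume saturation: I_D = (k_n/2)(V_GS − V_t)² = (1.3/2)×(2.08 − 0.88)² = 0.65×1.2² = 0.931 mA.
V_DS = V_DD − I_D·R_D = 19 − 0.931×8.2 = 11.4 V.
Saturation requires V_DS ≥ V_GS − V_t = 1.2 V; 11.4 ≥ 1.2 ✓.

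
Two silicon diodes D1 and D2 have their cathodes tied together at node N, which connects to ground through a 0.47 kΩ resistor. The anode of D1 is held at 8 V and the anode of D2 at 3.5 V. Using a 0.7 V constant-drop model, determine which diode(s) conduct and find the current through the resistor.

Assume both conduct. Then node N would need to be at both 8−0.7 = 7.3 V and 3.5−0.7 = 2.8 V, which is impossible.
Assume only D1 conducts: V_N = 8 − 0.7 = 7.3 V, so I_R = 7.3/0.47 = 15.5 mA.
Check D2: its anode-to-cathode voltage is 3.5 − 7.3 = -3.8 V < 0.7 V, so it is off. The assumption is consistent.

Only D1 conducts; I_R ≈ 16 mA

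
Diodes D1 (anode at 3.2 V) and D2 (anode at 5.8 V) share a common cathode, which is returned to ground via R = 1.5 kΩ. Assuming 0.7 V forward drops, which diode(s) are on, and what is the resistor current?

Assume both conduct. Then node N would need to be at both 3.2−0.7 = 2.5 V and 5.8−0.7 = 5.1 V, which is impossible.
Assume only D2 conducts: V_N = 5.8 − 0.7 = 5.1 V, so I_R = 5.1/1.5 = 3.4 mA.
Check D1: its anode-to-cathode voltage is 3.2 − 5.1 = -1.9 V < 0.7 V, so it is off. The assumption is consistent.

Only D2 conducts; I_R ≈ 3.4 mA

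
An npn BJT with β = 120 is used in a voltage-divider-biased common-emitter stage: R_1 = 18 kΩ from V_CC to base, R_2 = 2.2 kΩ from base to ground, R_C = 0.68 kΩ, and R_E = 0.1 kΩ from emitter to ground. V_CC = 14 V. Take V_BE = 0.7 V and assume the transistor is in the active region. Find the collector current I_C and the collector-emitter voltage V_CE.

Thevenize the base divider: V_Th = V_CC·R_2/(R_1+R_2) = 14×2.2/20.2 = 1.52 V, R_Th = R_1‖R_2 = 1.96 kΩ.
Base-emitter loop: V_Th = I_B·R_Th + V_BE + (β+1)I_B·R_E, so I_B = (1.52 − 0.7) / (1.96 + 121×0.1) = 0.0587 mA.
I_C = β·I_B = 120×0.0587 = 7.04 mA, and I_E = (β+1)I_B = 7.1 mA.
V_CE = V_CC − I_C·R_C − I_E·R_E = 14 − 7.04×0.68 − 7.1×0.1 = 8.5 V.
V_CE = 8.5 V > 0.2 V confirms active-region operation.

I_C ≈ 7 mA, V_CE ≈ 8.5 V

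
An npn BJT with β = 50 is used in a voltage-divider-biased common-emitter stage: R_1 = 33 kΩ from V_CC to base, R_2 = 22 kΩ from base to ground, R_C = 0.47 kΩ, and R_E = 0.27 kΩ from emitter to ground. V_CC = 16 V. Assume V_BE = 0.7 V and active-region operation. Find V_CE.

Thevenize the base divider: V_Th = V_CC·R_2/(R_1+R_2) = 16×22/55 = 6.4 V, R_Th = R_1‖R_2 = 13.2 kΩ.
Base-emitter loop: V_Th = I_B·R_Th + V_BE + (β+1)I_B·R_E, so I_B = (6.4 − 0.7) / (13.2 + 51×0.27) = 0.211 mA.
I_C = β·I_B = 50×0.211 = 10.6 mA, and I_E = (β+1)I_B = 10.8 mA.
V_CE = V_CC − I_C·R_C − I_E·R_E = 16 − 10.6×0.47 − 10.8×0.27 = 8.12 V.
V_CE = 8.12 V > 0.2 V confirms active-region operation.

V_CE ≈ 8.1 V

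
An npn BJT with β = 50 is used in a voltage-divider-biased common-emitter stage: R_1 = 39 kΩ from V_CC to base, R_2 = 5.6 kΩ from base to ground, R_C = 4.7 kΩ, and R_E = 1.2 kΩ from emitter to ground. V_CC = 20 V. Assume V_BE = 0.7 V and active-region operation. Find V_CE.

Thevenize the base divider: V_Th = V_CC·R_2/(R_1+R_2) = 20×5.6/44.6 = 2.51 V, R_Th = R_1‖R_2 = 4.9 kΩ.
Base-emitter loop: V_Th = I_B·R_Th + V_BE + (β+1)I_B·R_E, so I_B = (2.51 − 0.7) / (4.9 + 51×1.2) = 0.0274 mA.
I_C = β·I_B = 50×0.0274 = 1.37 mA, and I_E = (β+1)I_B = 1.4 mA.
V_CE = V_CC − I_C·R_C − I_E·R_E = 20 − 1.37×4.7 − 1.4×1.2 = 11.9 V.
V_CE = 11.9 V > 0.2 V confirms active-region operation.

V_CE ≈ 12 V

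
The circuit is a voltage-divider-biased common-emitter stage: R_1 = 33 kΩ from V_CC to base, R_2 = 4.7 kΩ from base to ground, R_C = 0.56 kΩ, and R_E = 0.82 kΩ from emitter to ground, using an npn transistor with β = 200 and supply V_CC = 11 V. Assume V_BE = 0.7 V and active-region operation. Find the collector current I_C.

Thevenize the base divider: V_Th = V_CC·R_2/(R_1+R_2) = 11×4.7/37.7 = 1.37 V, R_Th = R_1‖R_2 = 4.11 kΩ.
Base-emitter loop: V_Th = I_B·R_Th + V_BE + (β+1)I_B·R_E, so I_B = (1.37 − 0.7) / (4.11 + 201×0.82) = 0.00397 mA.
I_C = β·I_B = 200×0.00397 = 0.795 mA, and I_E = (β+1)I_B = 0.799 mA.
V_CE = V_CC − I_C·R_C − I_E·R_E = 11 − 0.795×0.56 − 0.799×0.82 = 9.9 V.
V_CE = 9.9 V > 0.2 V confirms active-region operation.

I_C ≈ 0.79 mA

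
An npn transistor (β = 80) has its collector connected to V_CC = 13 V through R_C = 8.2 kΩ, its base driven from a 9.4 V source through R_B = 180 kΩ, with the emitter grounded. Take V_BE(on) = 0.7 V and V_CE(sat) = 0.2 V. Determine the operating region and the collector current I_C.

Assume active: I_B = (9.4 − 0.7)/180 = 0.0483 mA, giving I_C = β·I_B = 3.87 mA.
But then V_CE = 13 − 3.87×8.2 = -18.7 V < V_CE(sat) = 0.2 V — impossible in the active region.
So the transistor is saturated. With V_CE = 0.2 V, I_C = (V_CC − 0.2)/R_C = 12.8/8.2 = 1.56 mA.
Check: β·I_B = 3.87 mA > I_C = 1.56 mA, confirming saturation.

saturation; I_C ≈ 1.6 mA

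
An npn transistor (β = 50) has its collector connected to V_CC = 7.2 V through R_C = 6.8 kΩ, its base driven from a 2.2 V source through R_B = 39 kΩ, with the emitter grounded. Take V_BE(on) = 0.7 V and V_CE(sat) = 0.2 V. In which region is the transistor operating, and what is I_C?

Assume active: I_B = (2.2 − 0.7)/39 = 0.0385 mA, giving I_C = β·I_B = 1.92 mA.
But then V_CE = 7.2 − 1.92×6.8 = -5.88 V < V_CE(sat) = 0.2 V — impossible in the active region.
So the transistor is saturated. With V_CE = 0.2 V, I_C = (V_CC − 0.2)/R_C = 7/6.8 = 1.03 mA.
Check: β·I_B = 1.92 mA > I_C = 1.03 mA, confirming saturation.

saturation; I_C ≈ 1 mA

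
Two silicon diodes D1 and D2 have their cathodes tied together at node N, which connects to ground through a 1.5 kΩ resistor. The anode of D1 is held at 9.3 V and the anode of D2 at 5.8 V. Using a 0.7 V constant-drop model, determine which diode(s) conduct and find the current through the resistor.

Only D1 conducts; I_R ≈ 5.7 mA

Assume both conduct. Then node N would need to be at both 9.3−0.7 = 8.6 V and 5.8−0.7 = 5.1 V, which is impossible.
Assume only D1 conducts: V_N = 9.3 − 0.7 = 8.6 V, so I_R = 8.6/1.5 = 5.73 mA.
Check D2: its anode-to-cathode voltage is 5.8 − 8.6 = -2.8 V < 0.7 V, so it is off. The assumption is consistent.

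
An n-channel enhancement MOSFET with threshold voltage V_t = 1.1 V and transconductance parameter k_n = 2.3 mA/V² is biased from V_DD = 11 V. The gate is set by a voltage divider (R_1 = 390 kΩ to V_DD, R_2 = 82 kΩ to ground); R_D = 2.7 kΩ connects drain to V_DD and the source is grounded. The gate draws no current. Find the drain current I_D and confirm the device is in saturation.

V_G = V_DD·R_2/(R_1+R_2) = 11×82/472 = 1.91 V. With the source grounded, V_GS = V_G = 1.91 V.
Assume saturation: I_D = (k_n/2)(V_GS − V_t)² = (2.3/2)×(1.91 − 1.1)² = 1.15×0.811² = 0.756 mA.
V_DS = V_DD − I_D·R_D = 11 − 0.756×2.7 = 8.96 V.
Saturation requires V_DS ≥ V_GS − V_t = 0.811 V; 8.96 ≥ 0.811 ✓.

I_D ≈ 0.76 mA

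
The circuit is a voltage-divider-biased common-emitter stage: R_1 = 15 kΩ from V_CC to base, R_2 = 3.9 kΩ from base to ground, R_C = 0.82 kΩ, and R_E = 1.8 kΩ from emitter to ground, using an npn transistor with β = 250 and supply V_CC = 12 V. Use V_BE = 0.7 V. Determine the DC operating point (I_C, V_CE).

I_C ≈ 0.98 mA, V_CE ≈ 9.4 V

Thevenize the base divider: V_Th = V_CC·R_2/(R_1+R_2) = 12×3.9/18.9 = 2.48 V, R_Th = R_1‖R_2 = 3.1 kΩ.
Base-emitter loop: V_Th = I_B·R_Th + V_BE + (β+1)I_B·R_E, so I_B = (2.48 − 0.7) / (3.1 + 251×1.8) = 0.0039 mA.
I_C = β·I_B = 250×0.0039 = 0.976 mA, and I_E = (β+1)I_B = 0.98 mA.
V_CE = V_CC − I_C·R_C − I_E·R_E = 12 − 0.976×0.82 − 0.98×1.8 = 9.44 V.
V_CE = 9.44 V > 0.2 V confirms active-region operation.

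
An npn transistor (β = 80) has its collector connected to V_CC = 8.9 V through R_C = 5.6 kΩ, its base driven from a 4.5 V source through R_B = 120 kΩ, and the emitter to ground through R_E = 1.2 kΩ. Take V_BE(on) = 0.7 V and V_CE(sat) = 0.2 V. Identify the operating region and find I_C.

Assume active: I_B = (4.5 − 0.7)/(120 + 81×1.2) = 0.0175 mA, I_C = β·I_B = 1.4 mA.
Then V_CE = 8.9 − 1.4×5.6 − 1.42×1.2 = -0.638 V < 0.2 V — the active assumption fails.
Re-solve with V_CE = 0.2 V. KCL at the emitter: V_E/R_E = (V_BB−0.7−V_E)/R_B + (V_CC−0.2−V_E)/R_C, giving V_E = 1.55 V.
I_C = (V_CC − 0.2 − V_E)/R_C = (8.7 − 1.55)/5.6 = 1.28 mA.
Check: I_B = (3.8 − 1.55)/120 = 0.0187 mA, and β·I_B = 1.5 mA > I_C, confirming saturation.

saturation; I_C ≈ 1.3 mA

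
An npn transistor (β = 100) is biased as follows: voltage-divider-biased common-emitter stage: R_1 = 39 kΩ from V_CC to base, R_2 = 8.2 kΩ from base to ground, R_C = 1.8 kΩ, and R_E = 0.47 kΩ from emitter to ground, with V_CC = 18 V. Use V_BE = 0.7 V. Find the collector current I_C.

Thevenize the base divider: V_Th = V_CC·R_2/(R_1+R_2) = 18×8.2/47.2 = 3.13 V, R_Th = R_1‖R_2 = 6.78 kΩ.
Base-emitter loop: V_Th = I_B·R_Th + V_BE + (β+1)I_B·R_E, so I_B = (3.13 − 0.7) / (6.78 + 101×0.47) = 0.0447 mA.
I_C = β·I_B = 100×0.0447 = 4.47 mA, and I_E = (β+1)I_B = 4.52 mA.
V_CE = V_CC − I_C·R_C − I_E·R_E = 18 − 4.47×1.8 − 4.52×0.47 = 7.82 V.
V_CE = 7.82 V > 0.2 V confirms active-region operation.

I_C ≈ 4.5 mA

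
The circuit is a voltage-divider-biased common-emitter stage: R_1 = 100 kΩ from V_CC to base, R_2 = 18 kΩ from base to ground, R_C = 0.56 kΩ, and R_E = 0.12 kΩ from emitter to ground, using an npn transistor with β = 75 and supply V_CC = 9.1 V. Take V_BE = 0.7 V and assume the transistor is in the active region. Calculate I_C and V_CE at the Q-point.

Thevenize the base divider: V_Th = V_CC·R_2/(R_1+R_2) = 9.1×18/118 = 1.39 V, R_Th = R_1‖R_2 = 15.3 kΩ.
Base-emitter loop: V_Th = I_B·R_Th + V_BE + (β+1)I_B·R_E, so I_B = (1.39 − 0.7) / (15.3 + 76×0.12) = 0.0282 mA.
I_C = β·I_B = 75×0.0282 = 2.12 mA, and I_E = (β+1)I_B = 2.15 mA.
V_CE = V_CC − I_C·R_C − I_E·R_E = 9.1 − 2.12×0.56 − 2.15×0.12 = 7.66 V.
V_CE = 7.66 V > 0.2 V confirms active-region operation.

I_C ≈ 2.1 mA, V_CE ≈ 7.7 V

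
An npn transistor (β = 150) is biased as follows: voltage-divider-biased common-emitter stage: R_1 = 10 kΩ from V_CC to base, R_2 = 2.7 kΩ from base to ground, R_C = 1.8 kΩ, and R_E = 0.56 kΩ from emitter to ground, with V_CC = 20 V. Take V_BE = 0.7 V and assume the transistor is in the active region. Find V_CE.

V_CE ≈ 5.5 V

Thevenize the base divider: V_Th = V_CC·R_2/(R_1+R_2) = 20×2.7/12.7 = 4.25 V, R_Th = R_1‖R_2 = 2.13 kΩ.
Base-emitter loop: V_Th = I_B·R_Th + V_BE + (β+1)I_B·R_E, so I_B = (4.25 − 0.7) / (2.13 + 151×0.56) = 0.041 mA.
I_C = β·I_B = 150×0.041 = 6.15 mA, and I_E = (β+1)I_B = 6.19 mA.
V_CE = V_CC − I_C·R_C − I_E·R_E = 20 − 6.15×1.8 − 6.19×0.56 = 5.47 V.
V_CE = 5.47 V > 0.2 V confirms active-region operation.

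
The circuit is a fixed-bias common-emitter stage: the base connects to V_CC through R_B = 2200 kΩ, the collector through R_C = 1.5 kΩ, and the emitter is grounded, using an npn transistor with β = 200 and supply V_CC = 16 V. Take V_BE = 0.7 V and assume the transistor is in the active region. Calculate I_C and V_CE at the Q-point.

Base loop: V_CC = I_B·R_B + V_BE, so I_B = (16 − 0.7)/2200 kΩ = 0.00695 mA.
In the active region I_C = β·I_B = 200 × 0.00695 = 1.39 mA.
Collector loop: V_CE = V_CC − I_C·R_C = 16 − 1.39×1.5 = 13.9 V.
Since V_CE = 13.9 V > V_CE(sat) ≈ 0.2 V, the transistor is in the active region as assumed.

I_C ≈ 1.4 mA, V_CE ≈ 14 V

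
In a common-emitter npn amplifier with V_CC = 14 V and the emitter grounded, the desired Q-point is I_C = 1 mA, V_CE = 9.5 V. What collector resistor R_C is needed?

Collector loop: V_CC = I_C·R_C + V_CE.
R_C = (V_CC − V_CE)/I_C = (14 − 9.5)/1 = 4.5 kΩ.

R_C ≈ 4.5 kΩ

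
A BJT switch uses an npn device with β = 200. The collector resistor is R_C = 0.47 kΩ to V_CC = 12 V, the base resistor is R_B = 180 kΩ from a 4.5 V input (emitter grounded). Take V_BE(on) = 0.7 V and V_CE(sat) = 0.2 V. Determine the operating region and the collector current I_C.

active; I_C ≈ 4.2 mA

Assume active. Base-emitter loop: I_B = (V_BB − V_BE)/R_B = (4.5 − 0.7)/180 = 0.0211 mA.
I_C = β·I_B = 200×0.0211 = 4.22 mA.
V_CE = V_CC − I_C·R_C = 12 − 4.22×0.47 = 10 V > V_CE(sat), so the active-region assumption holds.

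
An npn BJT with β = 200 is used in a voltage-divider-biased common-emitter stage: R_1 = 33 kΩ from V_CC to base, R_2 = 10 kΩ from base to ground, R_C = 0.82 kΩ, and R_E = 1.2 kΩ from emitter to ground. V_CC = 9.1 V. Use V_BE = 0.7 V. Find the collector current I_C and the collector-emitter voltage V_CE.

Thevenize the base divider: V_Th = V_CC·R_2/(R_1+R_2) = 9.1×10/43 = 2.12 V, R_Th = R_1‖R_2 = 7.67 kΩ.
Base-emitter loop: V_Th = I_B·R_Th + V_BE + (β+1)I_B·R_E, so I_B = (2.12 − 0.7) / (7.67 + 201×1.2) = 0.00569 mA.
I_C = β·I_B = 200×0.00569 = 1.14 mA, and I_E = (β+1)I_B = 1.14 mA.
V_CE = V_CC − I_C·R_C − I_E·R_E = 9.1 − 1.14×0.82 − 1.14×1.2 = 6.79 V.
V_CE = 6.79 V > 0.2 V confirms active-region operation.

I_C ≈ 1.1 mA, V_CE ≈ 6.8 V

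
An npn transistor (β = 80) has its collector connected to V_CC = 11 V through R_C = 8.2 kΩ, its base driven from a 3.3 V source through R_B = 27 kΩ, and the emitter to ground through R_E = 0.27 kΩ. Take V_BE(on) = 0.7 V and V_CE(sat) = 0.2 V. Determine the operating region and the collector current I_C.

Assume active: I_B = (3.3 − 0.7)/(27 + 81×0.27) = 0.0532 mA, I_C = β·I_B = 4.26 mA.
Then V_CE = 11 − 4.26×8.2 − 4.31×0.27 = -25.1 V < 0.2 V — the active assumption fails.
Re-solve with V_CE = 0.2 V. KCL at the emitter: V_E/R_E = (V_BB−0.7−V_E)/R_B + (V_CC−0.2−V_E)/R_C, giving V_E = 0.366 V.
I_C = (V_CC − 0.2 − V_E)/R_C = (10.8 − 0.366)/8.2 = 1.27 mA.
Check: I_B = (2.6 − 0.366)/27 = 0.0827 mA, and β·I_B = 6.62 mA > I_C, confirming saturation.

saturation; I_C ≈ 1.3 mA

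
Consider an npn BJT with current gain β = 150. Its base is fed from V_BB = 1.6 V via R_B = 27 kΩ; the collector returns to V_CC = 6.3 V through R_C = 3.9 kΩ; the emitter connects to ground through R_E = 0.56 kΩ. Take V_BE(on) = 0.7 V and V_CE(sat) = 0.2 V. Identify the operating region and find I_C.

Assume active. Base-emitter loop: I_B = (V_BB − V_BE)/(R_B + (β+1)R_E) = (1.6 − 0.7)/(27 + 151×0.56) = 0.00807 mA.
I_C = β·I_B = 150×0.00807 = 1.21 mA.
V_CE = V_CC − I_C·R_C − I_E·R_E = 6.3 − 1.21×3.9 − 1.22×0.56 = 0.898 V > V_CE(sat), so the active-region assumption holds.

active; I_C ≈ 1.2 mA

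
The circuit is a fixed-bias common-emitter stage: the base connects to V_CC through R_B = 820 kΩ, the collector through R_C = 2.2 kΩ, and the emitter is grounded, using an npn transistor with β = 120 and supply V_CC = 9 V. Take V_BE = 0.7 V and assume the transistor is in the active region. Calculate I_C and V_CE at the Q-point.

I_C ≈ 1.2 mA, V_CE ≈ 6.3 V

Base loop: V_CC = I_B·R_B + V_BE, so I_B = (9 − 0.7)/820 kΩ = 0.0101 mA.
In the active region I_C = β·I_B = 120 × 0.0101 = 1.21 mA.
Collector loop: V_CE = V_CC − I_C·R_C = 9 − 1.21×2.2 = 6.33 V.
Since V_CE = 6.33 V > V_CE(sat) ≈ 0.2 V, the transistor is in the active region as assumed.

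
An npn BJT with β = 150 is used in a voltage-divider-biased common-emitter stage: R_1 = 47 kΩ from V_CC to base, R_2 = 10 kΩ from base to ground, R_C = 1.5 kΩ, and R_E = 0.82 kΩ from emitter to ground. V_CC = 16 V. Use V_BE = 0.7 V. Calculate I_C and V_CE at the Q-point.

Thevenize the base divider: V_Th = V_CC·R_2/(R_1+R_2) = 16×10/57 = 2.81 V, R_Th = R_1‖R_2 = 8.25 kΩ.
Base-emitter loop: V_Th = I_B·R_Th + V_BE + (β+1)I_B·R_E, so I_B = (2.81 − 0.7) / (8.25 + 151×0.82) = 0.016 mA.
I_C = β·I_B = 150×0.016 = 2.39 mA, and I_E = (β+1)I_B = 2.41 mA.
V_CE = V_CC − I_C·R_C − I_E·R_E = 16 − 2.39×1.5 − 2.41×0.82 = 10.4 V.
V_CE = 10.4 V > 0.2 V confirms active-region operation.

I_C ≈ 2.4 mA, V_CE ≈ 10 V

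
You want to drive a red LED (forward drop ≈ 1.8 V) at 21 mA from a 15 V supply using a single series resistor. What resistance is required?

R ≈ 0.63 kΩ

The resistor drops V_S − V_D = 15 − 1.8 = 13.2 V at 21 mA.
R = 13.2 V / 21 mA = 0.629 kΩ.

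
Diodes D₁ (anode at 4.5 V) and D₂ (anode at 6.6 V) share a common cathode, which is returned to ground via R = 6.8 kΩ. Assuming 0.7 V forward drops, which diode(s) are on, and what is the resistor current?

Assume both conduct. Then node N would need to be at both 4.5−0.7 = 3.8 V and 6.6−0.7 = 5.9 V, which is impossible.
Assume only D₂ conducts: V_N = 6.6 − 0.7 = 5.9 V, so I_R = 5.9/6.8 = 0.868 mA.
Check D₁: its anode-to-cathode voltage is 4.5 − 5.9 = -1.4 V < 0.7 V, so it is off. The assumption is consistent.

Only D₂ conducts; I_R ≈ 0.87 mA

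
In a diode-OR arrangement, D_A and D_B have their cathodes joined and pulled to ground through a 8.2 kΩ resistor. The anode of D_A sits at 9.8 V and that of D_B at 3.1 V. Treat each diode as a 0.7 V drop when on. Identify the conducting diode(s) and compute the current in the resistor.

Assume both conduct. Then node N would need to be at both 9.8−0.7 = 9.1 V and 3.1−0.7 = 2.4 V, which is impossible.
Assume only D_A conducts: V_N = 9.8 − 0.7 = 9.1 V, so I_R = 9.1/8.2 = 1.11 mA.
Check D_B: its anode-to-cathode voltage is 3.1 − 9.1 = -6 V < 0.7 V, so it is off. The assumption is consistent.

Only D_A conducts; I_R ≈ 1.1 mA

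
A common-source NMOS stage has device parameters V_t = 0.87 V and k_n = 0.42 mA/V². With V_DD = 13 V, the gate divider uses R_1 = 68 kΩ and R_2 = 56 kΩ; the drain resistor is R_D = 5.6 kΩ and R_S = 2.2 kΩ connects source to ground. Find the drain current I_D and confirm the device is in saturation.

V_G = V_DD·R_2/(R_1+R_2) = 13×56/124 = 5.87 V.
Assume saturation: I_D = (k_n/2)(V_GS − V_t)² with V_GS = V_G − I_D·R_S = 5.87 − 2.2·I_D.
Substituting gives 1.02·I_D² − 5.62·I_D + 5.25 = 0, with roots I_D = 1.19 or 4.34 mA.
The root I_D = 4.34 mA gives V_GS = -3.68 V ≤ V_t, so take I_D = 1.19 mA.
Then V_GS = 3.25 V and V_DS = V_DD − I_D(R_D+R_S) = 13 − 1.19×7.8 = 3.71 V.
Saturation requires V_DS ≥ V_GS − V_t = 2.38 V; 3.71 ≥ 2.38 ✓.

I_D ≈ 1.2 mA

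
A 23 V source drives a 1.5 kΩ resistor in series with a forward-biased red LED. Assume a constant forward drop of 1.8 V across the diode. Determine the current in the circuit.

I ≈ 14 mA

KVL around the loop: 23 = V_D + I·R = 1.8 + I × 1.5 kΩ.
So I = (23 − 1.8) / 1.5 kΩ = 21.2 / 1.5 = 14.1 mA.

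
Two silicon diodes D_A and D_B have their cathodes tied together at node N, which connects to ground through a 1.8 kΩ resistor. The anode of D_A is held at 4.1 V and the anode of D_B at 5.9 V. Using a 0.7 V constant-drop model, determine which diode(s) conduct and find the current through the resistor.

Only D_B conducts; I_R ≈ 2.9 mA

Assume both conduct. Then node N would need to be at both 4.1−0.7 = 3.4 V and 5.9−0.7 = 5.2 V, which is impossible.
Assume only D_B conducts: V_N = 5.9 − 0.7 = 5.2 V, so I_R = 5.2/1.8 = 2.89 mA.
Check D_A: its anode-to-cathode voltage is 4.1 − 5.2 = -1.1 V < 0.7 V, so it is off. The assumption is consistent.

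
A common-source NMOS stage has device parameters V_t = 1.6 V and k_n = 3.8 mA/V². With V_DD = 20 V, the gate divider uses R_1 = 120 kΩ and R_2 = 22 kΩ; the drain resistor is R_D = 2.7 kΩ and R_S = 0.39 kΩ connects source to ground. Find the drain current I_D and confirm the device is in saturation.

I_D ≈ 1.5 mA

V_G = V_DD·R_2/(R_1+R_2) = 20×22/142 = 3.1 V.
Assume saturation: I_D = (k_n/2)(V_GS − V_t)² with V_GS = V_G − I_D·R_S = 3.1 − 0.39·I_D.
Substituting gives 0.289·I_D² − 3.22·I_D + 4.27 = 0, with roots I_D = 1.54 or 9.61 mA.
The root I_D = 9.61 mA gives V_GS = -0.649 V ≤ V_t, so take I_D = 1.54 mA.
Then V_GS = 2.5 V and V_DS = V_DD − I_D(R_D+R_S) = 20 − 1.54×3.09 = 15.3 V.
Saturation requires V_DS ≥ V_GS − V_t = 0.899 V; 15.3 ≥ 0.899 ✓.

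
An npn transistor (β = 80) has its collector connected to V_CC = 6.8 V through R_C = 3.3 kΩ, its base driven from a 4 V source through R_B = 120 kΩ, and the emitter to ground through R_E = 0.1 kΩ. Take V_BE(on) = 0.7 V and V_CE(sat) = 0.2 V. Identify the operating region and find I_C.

saturation; I_C ≈ 1.9 mA

Assume active: I_B = (4 − 0.7)/(120 + 81×0.1) = 0.0258 mA, I_C = β·I_B = 2.06 mA.
Then V_CE = 6.8 − 2.06×3.3 − 2.09×0.1 = -0.21 V < 0.2 V — the active assumption fails.
Re-solve with V_CE = 0.2 V. KCL at the emitter: V_E/R_E = (V_BB−0.7−V_E)/R_B + (V_CC−0.2−V_E)/R_C, giving V_E = 0.197 V.
I_C = (V_CC − 0.2 − V_E)/R_C = (6.6 − 0.197)/3.3 = 1.94 mA.
Check: I_B = (3.3 − 0.197)/120 = 0.0259 mA, and β·I_B = 2.07 mA > I_C, confirming saturation.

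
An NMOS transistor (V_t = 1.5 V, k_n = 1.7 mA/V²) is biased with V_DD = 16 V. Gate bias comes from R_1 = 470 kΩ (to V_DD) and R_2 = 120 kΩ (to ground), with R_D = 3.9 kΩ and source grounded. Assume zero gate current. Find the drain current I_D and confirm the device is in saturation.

I_D ≈ 2.6 mA

V_G = V_DD·R_2/(R_1+R_2) = 16×120/590 = 3.25 V. With the source grounded, V_GS = V_G = 3.25 V.
Assume saturation: I_D = (k_n/2)(V_GS − V_t)² = (1.7/2)×(3.25 − 1.5)² = 0.85×1.75² = 2.62 mA.
V_DS = V_DD − I_D·R_D = 16 − 2.62×3.9 = 5.8 V.
Saturation requires V_DS ≥ V_GS − V_t = 1.75 V; 5.8 ≥ 1.75 ✓.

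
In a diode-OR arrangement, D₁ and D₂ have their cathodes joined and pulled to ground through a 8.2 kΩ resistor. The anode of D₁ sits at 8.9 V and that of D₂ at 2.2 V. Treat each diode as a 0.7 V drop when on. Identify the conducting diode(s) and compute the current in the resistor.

Only D₁ conducts; I_R ≈ 1 mA

Assume both conduct. Then node N would need to be at both 8.9−0.7 = 8.2 V and 2.2−0.7 = 1.5 V, which is impossible.
Assume only D₁ conducts: V_N = 8.9 − 0.7 = 8.2 V, so I_R = 8.2/8.2 = 1 mA.
Check D₂: its anode-to-cathode voltage is 2.2 − 8.2 = -6 V < 0.7 V, so it is off. The assumption is consistent.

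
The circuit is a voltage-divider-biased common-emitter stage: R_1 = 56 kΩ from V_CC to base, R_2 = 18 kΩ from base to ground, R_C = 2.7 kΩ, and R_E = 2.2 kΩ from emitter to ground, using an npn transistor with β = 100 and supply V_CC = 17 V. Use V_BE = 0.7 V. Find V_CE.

V_CE ≈ 9.8 V

Thevenize the base divider: V_Th = V_CC·R_2/(R_1+R_2) = 17×18/74 = 4.14 V, R_Th = R_1‖R_2 = 13.6 kΩ.
Base-emitter loop: V_Th = I_B·R_Th + V_BE + (β+1)I_B·R_E, so I_B = (4.14 − 0.7) / (13.6 + 101×2.2) = 0.0146 mA.
I_C = β·I_B = 100×0.0146 = 1.46 mA, and I_E = (β+1)I_B = 1.47 mA.
V_CE = V_CC − I_C·R_C − I_E·R_E = 17 − 1.46×2.7 − 1.47×2.2 = 9.83 V.
V_CE = 9.83 V > 0.2 V confirms active-region operation.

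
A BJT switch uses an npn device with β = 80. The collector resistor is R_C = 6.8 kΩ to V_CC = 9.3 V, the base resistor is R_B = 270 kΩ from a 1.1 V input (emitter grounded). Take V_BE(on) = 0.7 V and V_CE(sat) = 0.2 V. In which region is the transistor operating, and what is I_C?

active; I_C ≈ 0.12 mA

Assume active. Base-emitter loop: I_B = (V_BB − V_BE)/R_B = (1.1 − 0.7)/270 = 0.00148 mA.
I_C = β·I_B = 80×0.00148 = 0.119 mA.
V_CE = V_CC − I_C·R_C = 9.3 − 0.119×6.8 = 8.49 V > V_CE(sat), so the active-region assumption holds.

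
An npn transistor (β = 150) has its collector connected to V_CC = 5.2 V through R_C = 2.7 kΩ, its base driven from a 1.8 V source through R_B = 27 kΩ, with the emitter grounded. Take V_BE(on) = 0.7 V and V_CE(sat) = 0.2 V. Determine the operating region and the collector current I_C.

saturation; I_C ≈ 1.9 mA

Assume active: I_B = (1.8 − 0.7)/27 = 0.0407 mA, giving I_C = β·I_B = 6.11 mA.
But then V_CE = 5.2 − 6.11×2.7 = -11.3 V < V_CE(sat) = 0.2 V — impossible in the active region.
So the transistor is saturated. With V_CE = 0.2 V, I_C = (V_CC − 0.2)/R_C = 5/2.7 = 1.85 mA.
Check: β·I_B = 6.11 mA > I_C = 1.85 mA, confirming saturation.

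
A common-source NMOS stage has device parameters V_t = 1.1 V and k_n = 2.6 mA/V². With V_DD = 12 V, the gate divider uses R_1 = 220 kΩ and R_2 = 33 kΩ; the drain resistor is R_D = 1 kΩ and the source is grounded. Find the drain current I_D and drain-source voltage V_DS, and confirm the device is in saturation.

V_G = V_DD·R_2/(R_1+R_2) = 12×33/253 = 1.57 V. With the source grounded, V_GS = V_G = 1.57 V.
Assume saturation: I_D = (k_n/2)(V_GS − V_t)² = (2.6/2)×(1.57 − 1.1)² = 1.3×0.465² = 0.281 mA.
V_DS = V_DD − I_D·R_D = 12 − 0.281×1 = 11.7 V.
Saturation requires V_DS ≥ V_GS − V_t = 0.465 V; 11.7 ≥ 0.465 ✓.

I_D ≈ 0.28 mA, V_DS ≈ 12 V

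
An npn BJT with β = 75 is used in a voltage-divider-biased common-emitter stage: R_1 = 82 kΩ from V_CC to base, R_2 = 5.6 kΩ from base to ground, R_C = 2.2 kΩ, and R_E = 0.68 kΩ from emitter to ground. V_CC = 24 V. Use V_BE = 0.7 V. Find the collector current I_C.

I_C ≈ 1.1 mA

Thevenize the base divider: V_Th = V_CC·R_2/(R_1+R_2) = 24×5.6/87.6 = 1.53 V, R_Th = R_1‖R_2 = 5.24 kΩ.
Base-emitter loop: V_Th = I_B·R_Th + V_BE + (β+1)I_B·R_E, so I_B = (1.53 − 0.7) / (5.24 + 76×0.68) = 0.0147 mA.
I_C = β·I_B = 75×0.0147 = 1.1 mA, and I_E = (β+1)I_B = 1.11 mA.
V_CE = V_CC − I_C·R_C − I_E·R_E = 24 − 1.1×2.2 − 1.11×0.68 = 20.8 V.
V_CE = 20.8 V > 0.2 V confirms active-region operation.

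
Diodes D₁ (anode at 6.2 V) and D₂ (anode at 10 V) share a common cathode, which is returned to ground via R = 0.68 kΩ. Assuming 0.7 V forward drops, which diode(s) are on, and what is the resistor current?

Only D₂ conducts; I_R ≈ 14 mA

Assume both conduct. Then node N would need to be at both 6.2−0.7 = 5.5 V and 10−0.7 = 9.3 V, which is impossible.
Assume only D₂ conducts: V_N = 10 − 0.7 = 9.3 V, so I_R = 9.3/0.68 = 13.7 mA.
Check D₁: its anode-to-cathode voltage is 6.2 − 9.3 = -3.1 V < 0.7 V, so it is off. The assumption is consistent.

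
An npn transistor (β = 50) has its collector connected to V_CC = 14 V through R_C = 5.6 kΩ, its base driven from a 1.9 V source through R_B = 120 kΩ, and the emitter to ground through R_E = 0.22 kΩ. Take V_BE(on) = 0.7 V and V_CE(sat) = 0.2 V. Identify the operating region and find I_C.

active; I_C ≈ 0.46 mA

Assume active. Base-emitter loop: I_B = (V_BB − V_BE)/(R_B + (β+1)R_E) = (1.9 − 0.7)/(120 + 51×0.22) = 0.00914 mA.
I_C = β·I_B = 50×0.00914 = 0.457 mA.
V_CE = V_CC − I_C·R_C − I_E·R_E = 14 − 0.457×5.6 − 0.466×0.22 = 11.3 V > V_CE(sat), so the active-region assumption holds.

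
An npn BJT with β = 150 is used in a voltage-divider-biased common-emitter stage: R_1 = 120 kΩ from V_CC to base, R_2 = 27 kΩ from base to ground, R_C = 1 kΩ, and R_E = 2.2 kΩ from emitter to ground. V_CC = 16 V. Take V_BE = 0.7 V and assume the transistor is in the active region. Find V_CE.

Thevenize the base divider: V_Th = V_CC·R_2/(R_1+R_2) = 16×27/147 = 2.94 V, R_Th = R_1‖R_2 = 22 kΩ.
Base-emitter loop: V_Th = I_B·R_Th + V_BE + (β+1)I_B·R_E, so I_B = (2.94 − 0.7) / (22 + 151×2.2) = 0.00632 mA.
I_C = β·I_B = 150×0.00632 = 0.948 mA, and I_E = (β+1)I_B = 0.954 mA.
V_CE = V_CC − I_C·R_C − I_E·R_E = 16 − 0.948×1 − 0.954×2.2 = 13 V.
V_CE = 13 V > 0.2 V confirms active-region operation.

V_CE ≈ 13 V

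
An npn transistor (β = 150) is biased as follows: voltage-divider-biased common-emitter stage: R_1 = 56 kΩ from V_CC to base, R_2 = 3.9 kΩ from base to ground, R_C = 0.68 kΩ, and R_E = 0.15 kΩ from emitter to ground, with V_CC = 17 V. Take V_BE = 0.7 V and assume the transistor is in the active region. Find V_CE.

Thevenize the base divider: V_Th = V_CC·R_2/(R_1+R_2) = 17×3.9/59.9 = 1.11 V, R_Th = R_1‖R_2 = 3.65 kΩ.
Base-emitter loop: V_Th = I_B·R_Th + V_BE + (β+1)I_B·R_E, so I_B = (1.11 − 0.7) / (3.65 + 151×0.15) = 0.0155 mA.
I_C = β·I_B = 150×0.0155 = 2.32 mA, and I_E = (β+1)I_B = 2.34 mA.
V_CE = V_CC − I_C·R_C − I_E·R_E = 17 − 2.32×0.68 − 2.34×0.15 = 15.1 V.
V_CE = 15.1 V > 0.2 V confirms active-region operation.

V_CE ≈ 15 V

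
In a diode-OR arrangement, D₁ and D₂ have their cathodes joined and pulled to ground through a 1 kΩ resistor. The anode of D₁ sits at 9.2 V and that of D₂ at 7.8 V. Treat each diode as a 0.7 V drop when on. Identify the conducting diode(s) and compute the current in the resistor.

Assume both conduct. Then node N would need to be at both 9.2−0.7 = 8.5 V and 7.8−0.7 = 7.1 V, which is impossible.
Assume only D₁ conducts: V_N = 9.2 − 0.7 = 8.5 V, so I_R = 8.5/1 = 8.5 mA.
Check D₂: its anode-to-cathode voltage is 7.8 − 8.5 = -0.7 V < 0.7 V, so it is off. The assumption is consistent.

Only D₁ conducts; I_R ≈ 8.5 mA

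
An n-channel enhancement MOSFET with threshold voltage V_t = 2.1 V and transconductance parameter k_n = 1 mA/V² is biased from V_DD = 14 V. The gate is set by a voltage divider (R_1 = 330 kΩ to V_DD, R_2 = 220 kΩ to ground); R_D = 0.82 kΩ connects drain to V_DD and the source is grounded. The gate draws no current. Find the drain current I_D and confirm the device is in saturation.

I_D ≈ 6.1 mA

V_G = V_DD·R_2/(R_1+R_2) = 14×220/550 = 5.6 V. With the source grounded, V_GS = V_G = 5.6 V.
Assume saturation: I_D = (k_n/2)(V_GS − V_t)² = (1/2)×(5.6 − 2.1)² = 0.5×3.5² = 6.12 mA.
V_DS = V_DD − I_D·R_D = 14 − 6.12×0.82 = 8.98 V.
Saturation requires V_DS ≥ V_GS − V_t = 3.5 V; 8.98 ≥ 3.5 ✓.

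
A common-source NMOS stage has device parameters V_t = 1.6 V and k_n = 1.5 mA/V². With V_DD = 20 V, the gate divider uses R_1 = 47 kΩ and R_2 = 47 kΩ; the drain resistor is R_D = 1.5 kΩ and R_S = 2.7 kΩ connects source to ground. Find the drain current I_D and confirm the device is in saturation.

V_G = V_DD·R_2/(R_1+R_2) = 20×47/94 = 10 V.
Assume saturation: I_D = (k_n/2)(V_GS − V_t)² with V_GS = V_G − I_D·R_S = 10 − 2.7·I_D.
Substituting gives 5.47·I_D² − 35·I_D + 52.9 = 0, with roots I_D = 2.44 or 3.96 mA.
The root I_D = 3.96 mA gives V_GS = -0.699 V ≤ V_t, so take I_D = 2.44 mA.
Then V_GS = 3.4 V and V_DS = V_DD − I_D(R_D+R_S) = 20 − 2.44×4.2 = 9.74 V.
Saturation requires V_DS ≥ V_GS − V_t = 1.8 V; 9.74 ≥ 1.8 ✓.

I_D ≈ 2.4 mA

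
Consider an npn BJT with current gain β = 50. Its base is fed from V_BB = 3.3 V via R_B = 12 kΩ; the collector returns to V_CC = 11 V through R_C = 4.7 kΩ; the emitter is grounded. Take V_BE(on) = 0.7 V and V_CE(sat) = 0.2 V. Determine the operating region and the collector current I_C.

saturation; I_C ≈ 2.3 mA

Assume active: I_B = (3.3 − 0.7)/12 = 0.217 mA, giving I_C = β·I_B = 10.8 mA.
But then V_CE = 11 − 10.8×4.7 = -39.9 V < V_CE(sat) = 0.2 V — impossible in the active region.
So the transistor is saturated. With V_CE = 0.2 V, I_C = (V_CC − 0.2)/R_C = 10.8/4.7 = 2.3 mA.
Check: β·I_B = 10.8 mA > I_C = 2.3 mA, confirming saturation.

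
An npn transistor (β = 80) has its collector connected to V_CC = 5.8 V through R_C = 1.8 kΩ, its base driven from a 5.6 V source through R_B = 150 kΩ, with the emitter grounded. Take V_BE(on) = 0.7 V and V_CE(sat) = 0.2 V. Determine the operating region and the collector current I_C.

active; I_C ≈ 2.6 mA

Assume active. Base-emitter loop: I_B = (V_BB − V_BE)/R_B = (5.6 − 0.7)/150 = 0.0327 mA.
I_C = β·I_B = 80×0.0327 = 2.61 mA.
V_CE = V_CC − I_C·R_C = 5.8 − 2.61×1.8 = 1.1 V > V_CE(sat), so the active-region assumption holds.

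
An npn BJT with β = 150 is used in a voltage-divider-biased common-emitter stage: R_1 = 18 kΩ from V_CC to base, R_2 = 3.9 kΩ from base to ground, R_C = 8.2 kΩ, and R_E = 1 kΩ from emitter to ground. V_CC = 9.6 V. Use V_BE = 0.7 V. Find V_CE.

V_CE ≈ 0.56 V

Thevenize the base divider: V_Th = V_CC·R_2/(R_1+R_2) = 9.6×3.9/21.9 = 1.71 V, R_Th = R_1‖R_2 = 3.21 kΩ.
Base-emitter loop: V_Th = I_B·R_Th + V_BE + (β+1)I_B·R_E, so I_B = (1.71 − 0.7) / (3.21 + 151×1) = 0.00655 mA.
I_C = β·I_B = 150×0.00655 = 0.982 mA, and I_E = (β+1)I_B = 0.989 mA.
V_CE = V_CC − I_C·R_C − I_E·R_E = 9.6 − 0.982×8.2 − 0.989×1 = 0.559 V.
V_CE = 0.559 V > 0.2 V confirms active-region operation.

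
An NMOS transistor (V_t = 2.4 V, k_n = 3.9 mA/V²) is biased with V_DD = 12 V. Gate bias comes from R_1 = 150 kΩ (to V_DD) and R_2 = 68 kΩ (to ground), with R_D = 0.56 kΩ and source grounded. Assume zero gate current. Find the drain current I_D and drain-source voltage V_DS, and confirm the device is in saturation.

I_D ≈ 3.5 mA, V_DS ≈ 10 V

V_G = V_DD·R_2/(R_1+R_2) = 12×68/218 = 3.74 V. With the source grounded, V_GS = V_G = 3.74 V.
Assume saturation: I_D = (k_n/2)(V_GS − V_t)² = (3.9/2)×(3.74 − 2.4)² = 1.95×1.34² = 3.52 mA.
V_DS = V_DD − I_D·R_D = 12 − 3.52×0.56 = 10 V.
Saturation requires V_DS ≥ V_GS − V_t = 1.34 V; 10 ≥ 1.34 ✓.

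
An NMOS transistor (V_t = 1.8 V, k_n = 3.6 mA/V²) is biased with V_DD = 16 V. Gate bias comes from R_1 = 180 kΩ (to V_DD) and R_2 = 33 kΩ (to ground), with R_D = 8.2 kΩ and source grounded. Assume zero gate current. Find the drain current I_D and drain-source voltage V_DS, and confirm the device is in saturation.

V_G = V_DD·R_2/(R_1+R_2) = 16×33/213 = 2.48 V. With the source grounded, V_GS = V_G = 2.48 V.
Assume saturation: I_D = (k_n/2)(V_GS − V_t)² = (3.6/2)×(2.48 − 1.8)² = 1.8×0.679² = 0.83 mA.
V_DS = V_DD − I_D·R_D = 16 − 0.83×8.2 = 9.2 V.
Saturation requires V_DS ≥ V_GS − V_t = 0.679 V; 9.2 ≥ 0.679 ✓.

I_D ≈ 0.83 mA, V_DS ≈ 9.2 V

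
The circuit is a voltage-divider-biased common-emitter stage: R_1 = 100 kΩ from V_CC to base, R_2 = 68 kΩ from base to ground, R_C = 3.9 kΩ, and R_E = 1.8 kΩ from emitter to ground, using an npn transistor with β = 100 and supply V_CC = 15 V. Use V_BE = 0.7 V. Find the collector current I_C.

Thevenize the base divider: V_Th = V_CC·R_2/(R_1+R_2) = 15×68/168 = 6.07 V, R_Th = R_1‖R_2 = 40.5 kΩ.
Base-emitter loop: V_Th = I_B·R_Th + V_BE + (β+1)I_B·R_E, so I_B = (6.07 − 0.7) / (40.5 + 101×1.8) = 0.0242 mA.
I_C = β·I_B = 100×0.0242 = 2.42 mA, and I_E = (β+1)I_B = 2.44 mA.
V_CE = V_CC − I_C·R_C − I_E·R_E = 15 − 2.42×3.9 − 2.44×1.8 = 1.18 V.
V_CE = 1.18 V > 0.2 V confirms active-region operation.

I_C ≈ 2.4 mA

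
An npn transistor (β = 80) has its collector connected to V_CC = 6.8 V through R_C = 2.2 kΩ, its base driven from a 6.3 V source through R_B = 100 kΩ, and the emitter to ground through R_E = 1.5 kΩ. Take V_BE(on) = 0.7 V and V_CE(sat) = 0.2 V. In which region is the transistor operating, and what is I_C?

Assume active: I_B = (6.3 − 0.7)/(100 + 81×1.5) = 0.0253 mA, I_C = β·I_B = 2.02 mA.
Then V_CE = 6.8 − 2.02×2.2 − 2.05×1.5 = -0.721 V < 0.2 V — the active assumption fails.
Re-solve with V_CE = 0.2 V. KCL at the emitter: V_E/R_E = (V_BB−0.7−V_E)/R_B + (V_CC−0.2−V_E)/R_C, giving V_E = 2.7 V.
I_C = (V_CC − 0.2 − V_E)/R_C = (6.6 − 2.7)/2.2 = 1.77 mA.
Check: I_B = (5.6 − 2.7)/100 = 0.029 mA, and β·I_B = 2.32 mA > I_C, confirming saturation.

saturation; I_C ≈ 1.8 mA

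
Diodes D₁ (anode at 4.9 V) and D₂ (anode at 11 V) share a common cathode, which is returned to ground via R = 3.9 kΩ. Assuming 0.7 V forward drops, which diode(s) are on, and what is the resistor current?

Assume both conduct. Then node N would need to be at both 4.9−0.7 = 4.2 V and 11−0.7 = 10.3 V, which is impossible.
Assume only D₂ conducts: V_N = 11 − 0.7 = 10.3 V, so I_R = 10.3/3.9 = 2.64 mA.
Check D₁: its anode-to-cathode voltage is 4.9 − 10.3 = -5.4 V < 0.7 V, so it is off. The assumption is consistent.

Only D₂ conducts; I_R ≈ 2.6 mA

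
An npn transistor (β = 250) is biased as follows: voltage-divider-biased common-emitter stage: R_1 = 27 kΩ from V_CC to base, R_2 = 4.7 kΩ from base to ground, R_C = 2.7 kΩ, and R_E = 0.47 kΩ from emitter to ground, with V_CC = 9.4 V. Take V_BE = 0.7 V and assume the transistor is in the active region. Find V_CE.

V_CE ≈ 4.9 V

Thevenize the base divider: V_Th = V_CC·R_2/(R_1+R_2) = 9.4×4.7/31.7 = 1.39 V, R_Th = R_1‖R_2 = 4 kΩ.
Base-emitter loop: V_Th = I_B·R_Th + V_BE + (β+1)I_B·R_E, so I_B = (1.39 − 0.7) / (4 + 251×0.47) = 0.00569 mA.
I_C = β·I_B = 250×0.00569 = 1.42 mA, and I_E = (β+1)I_B = 1.43 mA.
V_CE = V_CC − I_C·R_C − I_E·R_E = 9.4 − 1.42×2.7 − 1.43×0.47 = 4.89 V.
V_CE = 4.89 V > 0.2 V confirms active-region operation.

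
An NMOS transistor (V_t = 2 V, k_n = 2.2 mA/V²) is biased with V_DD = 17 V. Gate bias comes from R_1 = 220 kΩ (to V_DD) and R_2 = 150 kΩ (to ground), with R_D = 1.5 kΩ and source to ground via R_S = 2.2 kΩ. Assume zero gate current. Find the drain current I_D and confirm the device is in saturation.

V_G = V_DD·R_2/(R_1+R_2) = 17×150/370 = 6.89 V.
Assume saturation: I_D = (k_n/2)(V_GS − V_t)² with V_GS = V_G − I_D·R_S = 6.89 − 2.2·I_D.
Substituting gives 5.32·I_D² − 24.7·I_D + 26.3 = 0, with roots I_D = 1.66 or 2.97 mA.
The root I_D = 2.97 mA gives V_GS = 0.357 V ≤ V_t, so take I_D = 1.66 mA.
Then V_GS = 3.23 V and V_DS = V_DD − I_D(R_D+R_S) = 17 − 1.66×3.7 = 10.8 V.
Saturation requires V_DS ≥ V_GS − V_t = 1.23 V; 10.8 ≥ 1.23 ✓.

I_D ≈ 1.7 mA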